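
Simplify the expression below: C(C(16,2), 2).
C(16,2) = 120, then C(120, 2) = 7,140.

Answer: 7,140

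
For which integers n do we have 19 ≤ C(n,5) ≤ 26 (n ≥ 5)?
C(6,5)=6; C(7,5)=21; C(8,5)=56. So valid n = 7.
Final answer: 7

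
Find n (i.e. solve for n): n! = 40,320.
8

Reasoning: n! is strictly increasing. 6! = 720, 7! = 5,040, 8! = 40,320 ✓. So n = 8.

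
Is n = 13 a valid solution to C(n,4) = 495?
No

Reasoning: C(13,4) = 13·12·11·10/4! = 17,160/24 = 715, which does not equal 495.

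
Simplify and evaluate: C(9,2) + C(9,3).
120

Reasoning: By Pascal's identity: C(10,3) = 120.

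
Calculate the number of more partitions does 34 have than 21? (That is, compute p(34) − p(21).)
11,518

Pentagonal recurrence p(n) = p(n−1) + p(n−2) − p(n−5) − p(n−7) + …: p(34) = p(33) + p(32) − p(29) − p(27) + p(22) + p(19) − p(12) − p(8) = 10,143 + 8,349 − 4,565 − 3,010 + 1,002 + 490 − 77 − 22 = 12,310.
p(21) = p(20) + p(19) − p(16) − p(14) + p(9) + p(6) = 627 + 490 − 231 − 135 + 30 + 11 = 792.
Difference = 12,310 − 792 = 11,518.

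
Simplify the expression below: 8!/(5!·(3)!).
56

Solution: This is C(8,5) = 56.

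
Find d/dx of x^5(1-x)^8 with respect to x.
Product rule: 5x^{4}(1-x)^{8} + x^5·(-8)(1-x)^{7}.

Answer: 5x^4(1-x)^8 - 8x^5(1-x)^7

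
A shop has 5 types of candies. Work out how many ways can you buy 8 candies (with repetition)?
Stars and bars: C(8+5-1, 8) = C(12, 8) = 495.

Answer: 495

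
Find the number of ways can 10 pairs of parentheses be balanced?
16,796
Using the Catalan number formula: C_n = C(2n, n) / (n+1)
C_10 = C(20, 10) / (10+1)
     = 184756 / 11
     = 16,796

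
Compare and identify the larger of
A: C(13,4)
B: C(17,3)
A

A=C(13,4)=715, B=C(17,3)=680.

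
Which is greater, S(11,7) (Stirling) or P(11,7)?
S(11,7) = 7·S(10,7) + S(10,6) = 7·5,880 + 22,827 = 63,987; P(11,7) = 1,663,200.
Final answer: P(11,7)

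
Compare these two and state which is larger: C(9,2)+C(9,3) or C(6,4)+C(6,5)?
First=120, Second=21.
Final answer: C(9,2)+C(9,3)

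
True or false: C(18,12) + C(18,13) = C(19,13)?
True

Reasoning: Pascal's identity C(n,k) + C(n,k+1) = C(n+1,k+1): 18,564 + 8,568 = 27,132 = C(19,13).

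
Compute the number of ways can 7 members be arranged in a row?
5,040

Working:
Arrangements of 7 distinct objects: 7! = 5,040.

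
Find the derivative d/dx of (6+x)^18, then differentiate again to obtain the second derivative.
First derivative: 18(6+x)^{17}. Second derivative: 18·17·(6+x)^{16} = 306(6+x)^{16}.
Final answer: 306(6+x)^16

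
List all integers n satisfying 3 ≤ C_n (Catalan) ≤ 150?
C_2=2; C_3=5; C_4=14; C_5=42; C_6=132; C_7=429. So valid n = 3, 4, 5, 6.

Answer: 3, 4, 5, 6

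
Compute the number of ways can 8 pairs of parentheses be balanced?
1,430
Using the Catalan number formula: C_n = C(2n, n) / (n+1)
C_8 = C(16, 8) / (8+1)
     = 12870 / 9
     = 1,430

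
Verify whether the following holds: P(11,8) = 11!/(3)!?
True

Solution: Permutation formula P(n,k) = n!/(n-k)!: 11!/3! = 39,916,800/6 = 6,652,800 = P(11,8). The statement holds.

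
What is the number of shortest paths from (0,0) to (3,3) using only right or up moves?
Choose 3 rights from 6 moves: C(6,3) = 20.

Answer: 20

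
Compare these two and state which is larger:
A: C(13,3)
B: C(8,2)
A

Explanation: A=C(13,3)=286, B=C(8,2)=28.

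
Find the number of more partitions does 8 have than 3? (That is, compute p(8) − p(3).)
19

Explanation: Pentagonal recurrence p(n) = p(n−1) + p(n−2) − p(n−5) − p(n−7) + …: p(8) = p(7) + p(6) − p(3) − p(1) = 15 + 11 − 3 − 1 = 22.
p(3) = p(2) + p(1) = 2 + 1 = 3.
Difference = 22 − 3 = 19.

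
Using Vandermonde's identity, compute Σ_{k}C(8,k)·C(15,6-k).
= C(8+15,6) = C(23,6) = 100,947.

Answer: 100,947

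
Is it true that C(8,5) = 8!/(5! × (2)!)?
The correct denominator is 5!×3!, giving C(8,5) = 56; the stated RHS is 8!/(5!×2!) = 168 ≠ 56, so the statement does not hold.
Final answer: False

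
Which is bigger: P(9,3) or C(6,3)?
P(9,3)=504, C(6,3)=20.
Final answer: P(9,3)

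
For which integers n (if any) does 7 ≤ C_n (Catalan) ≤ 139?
C_3=5; C_4=14; C_5=42; C_6=132; C_7=429. So valid n = 4, 5, 6.
Final answer: 4, 5, 6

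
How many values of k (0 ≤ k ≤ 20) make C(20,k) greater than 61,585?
7

Working:
Row 20 is unimodal and symmetric about k=20/2. C(20,6)=38,760 ≤ 61,585; C(20,7)=77,520 > 61,585; by symmetry C(20,k) > 61,585 for k = 7..13. That's 13 - 7 + 1 = 7 values.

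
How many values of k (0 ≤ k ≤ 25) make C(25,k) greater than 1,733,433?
Row 25 is unimodal and symmetric about k=25/2. C(25,8)=1,081,575 ≤ 1,733,433; C(25,9)=2,042,975 > 1,733,433; by symmetry C(25,k) > 1,733,433 for k = 9..16. That's 16 - 9 + 1 = 8 values.
Final answer: 8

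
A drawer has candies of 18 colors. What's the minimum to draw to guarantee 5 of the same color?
73

Worst case: 4 of each = 72. One more: 73.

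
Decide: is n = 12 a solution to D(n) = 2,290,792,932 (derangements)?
D(12) = (12-1)·[D(11) + D(10)] = 11·[14,684,570 + 1,334,961] = 176,214,841, which does not equal 2,290,792,932.

Answer: No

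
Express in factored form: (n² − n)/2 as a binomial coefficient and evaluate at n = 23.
C(n,2); C(23,2) = 253

Explanation: (n² − n)/2 = n(n−1)/2 = C(n,2). At n = 23: C(23,2) = 253.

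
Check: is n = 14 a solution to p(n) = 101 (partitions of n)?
No
Pentagonal recurrence p(n) = p(n−1) + p(n−2) − p(n−5) − p(n−7) + …: p(14) = p(13) + p(12) − p(9) − p(7) + p(2) = 101 + 77 − 30 − 15 + 2 = 135, which does not equal 101.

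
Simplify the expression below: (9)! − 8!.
322,560

Working:
(9)! − 8! = (9)·8! − 8! = (9−1)·8! = 8·8! = 322,560.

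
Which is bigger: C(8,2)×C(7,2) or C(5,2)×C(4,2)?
C(8,2)×C(7,2)

Working:
C(8,2)×C(7,2)=588, C(5,2)×C(4,2)=60.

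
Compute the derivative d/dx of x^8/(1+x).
(8x^7(1+x) - x^8)/(1+x)²

Quotient rule: [8x^{7}(1+x) - x^8]/(1+x)².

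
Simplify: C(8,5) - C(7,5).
35

Working:
C(8,5) - C(7,5) = C(7,4) = 35.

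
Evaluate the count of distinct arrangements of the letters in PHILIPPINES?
1,108,800

Reasoning: Word has 11 letters (P=3, H=1, I=3, L=1, N=1, E=1, S=1). Arrangements: 11!/Π(k!) = 1,108,800.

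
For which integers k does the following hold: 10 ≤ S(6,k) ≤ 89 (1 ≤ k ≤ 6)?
2, 4, 5

Reasoning: S(6,1)=1; S(6,2)=31; S(6,3)=90; S(6,4)=65; S(6,5)=15; S(6,6)=1. So valid k = 2, 4, 5.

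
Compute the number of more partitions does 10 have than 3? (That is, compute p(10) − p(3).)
39

Solution: Pentagonal recurrence p(n) = p(n−1) + p(n−2) − p(n−5) − p(n−7) + …: p(10) = p(9) + p(8) − p(5) − p(3) = 30 + 22 − 7 − 3 = 42.
p(3) = p(2) + p(1) = 2 + 1 = 3.
Difference = 42 − 3 = 39.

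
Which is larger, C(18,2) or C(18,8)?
C(18,8)

C(18,2)=153, C(18,8)=43,758.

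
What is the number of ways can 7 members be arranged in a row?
Arrangements of 7 distinct objects: 7! = 5,040.
Final answer: 5,040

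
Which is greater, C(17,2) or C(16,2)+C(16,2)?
C(16,2)+C(16,2)

Explanation: C(17,2)=136; C(16,2)+C(16,2)=120+120=240.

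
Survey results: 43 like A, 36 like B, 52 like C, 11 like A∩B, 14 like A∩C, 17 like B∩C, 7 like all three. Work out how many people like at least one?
|A∪B∪C| = 43+36+52-11-14-17+7 = 96.

Answer: 96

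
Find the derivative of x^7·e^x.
Product rule: d/dx[x^7]·e^x + x^7·d/dx[e^x] = 7x^{6}e^x + x^7e^x.

Answer: (7x^6 + x^7)e^x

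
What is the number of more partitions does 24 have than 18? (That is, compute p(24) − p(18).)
1,190

Reasoning: Pentagonal recurrence p(n) = p(n−1) + p(n−2) − p(n−5) − p(n−7) + …: p(24) = p(23) + p(22) − p(19) − p(17) + p(12) + p(9) − p(2) = 1,255 + 1,002 − 490 − 297 + 77 + 30 − 2 = 1,575.
p(18) = p(17) + p(16) − p(13) − p(11) + p(6) + p(3) = 297 + 231 − 101 − 56 + 11 + 3 = 385.
Difference = 1,575 − 385 = 1,190.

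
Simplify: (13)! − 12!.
5,748,019,200

(13)! − 12! = (13)·12! − 12! = (13−1)·12! = 12·12! = 5,748,019,200.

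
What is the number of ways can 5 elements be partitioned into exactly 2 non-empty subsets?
15

This equals S(5,2), the Stirling number of the 2nd kind.
Using the Stirling recurrence: S(n,k) = k·S(n-1,k) + S(n-1,k-1)
S(5,2) = 2·S(4,2) + S(4,1)
         = 2·7 + 1
         = 14 + 1
         = 15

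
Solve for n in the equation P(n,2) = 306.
18

Working:
P(n,2) = n(n−1) is increasing in n; n(n−1) ≈ (n−0.5)^2 = 306 gives n ≈ 18.0. Check: P(16,2) = 240, P(17,2) = 272, P(18,2) = 306 ✓. So n = 18.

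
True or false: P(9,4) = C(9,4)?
False

Working:
P(9,4) = 3,024 and C(9,4) = 126; P(n,r) = r! × C(n,r) so P > C whenever r ≥ 2.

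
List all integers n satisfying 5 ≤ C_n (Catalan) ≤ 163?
3, 4, 5, 6

Working:
C_2=2; C_3=5; C_4=14; C_5=42; C_6=132; C_7=429. So valid n = 3, 4, 5, 6.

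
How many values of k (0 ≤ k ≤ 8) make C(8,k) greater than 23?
5

Explanation: Row 8 is unimodal and symmetric about k=8/2. C(8,1)=8 ≤ 23; C(8,2)=28 > 23; by symmetry C(8,k) > 23 for k = 2..6. That's 6 - 2 + 1 = 5 values.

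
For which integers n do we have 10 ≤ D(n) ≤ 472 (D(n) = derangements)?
5, 6
Using D(n) = (n−1)[D(n−1) + D(n−2)] with D(1)=0, D(2)=1: D(4)=9; D(5)=44; D(6)=265; D(7)=1,854. So valid n = 5, 6.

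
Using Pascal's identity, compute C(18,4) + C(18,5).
11,628

C(18,4) + C(18,5) = C(19,5) = 11,628.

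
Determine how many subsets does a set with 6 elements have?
64
Each element can be included or excluded: 2^6 = 64.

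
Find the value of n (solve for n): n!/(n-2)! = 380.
20

Solution: n!/(n-2)! = n×(n-1), a product of 2 consecutive integers ≈ (n−0.5)^2. 380^(1/2) + 0.5 ≈ 20.0; check n = 20: 20×19 = 380 ✓. So n = 20.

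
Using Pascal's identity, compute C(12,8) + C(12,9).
C(12,8) + C(12,9) = C(13,9) = 715.
Final answer: 715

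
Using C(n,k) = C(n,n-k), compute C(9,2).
36

Explanation: C(9,2) = C(9,7) = 36.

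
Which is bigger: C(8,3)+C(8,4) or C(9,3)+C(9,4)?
C(9,3)+C(9,4)

Reasoning: First=126, Second=210.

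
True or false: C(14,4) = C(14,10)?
C(14,4) = C(14,14-4) by the symmetry property; both equal 1,001.

Answer: True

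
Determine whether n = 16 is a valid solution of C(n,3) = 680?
No

Solution: C(16,3) = 16·15·14/3! = 3,360/6 = 560, which does not equal 680.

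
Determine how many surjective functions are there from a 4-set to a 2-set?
Onto functions = 2! × S(4,2)
First compute S(4,2) via recurrence:
Using the Stirling recurrence: S(n,k) = k·S(n-1,k) + S(n-1,k-1)
S(4,2) = 2·S(3,2) + S(3,1)
         = 2·3 + 1
         = 6 + 1
         = 7
Then: 2 × 7 = 14

Answer: 14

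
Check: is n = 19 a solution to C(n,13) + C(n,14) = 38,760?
Yes

Explanation: C(19,13) + C(19,14) = 27,132 + 11,628 = 38,760, which equals 38,760.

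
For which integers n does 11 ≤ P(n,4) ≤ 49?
4

Working:
P(3,4)=0; P(4,4)=24; P(5,4)=120. So valid n = 4.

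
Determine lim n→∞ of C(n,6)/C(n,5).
∞

Reasoning: C(n,6)/C(n,5) = (n-5)/6 → ∞ as n → ∞.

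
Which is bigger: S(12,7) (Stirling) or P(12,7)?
P(12,7)

S(12,7) = 7·S(11,7) + S(11,6) = 7·63,987 + 179,487 = 627,396; P(12,7) = 3,991,680.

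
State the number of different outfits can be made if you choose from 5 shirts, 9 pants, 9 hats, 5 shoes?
2,025

By the multiplication principle: 5 × 9 × 9 × 5 = 2,025.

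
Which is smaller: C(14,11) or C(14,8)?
C(14,11)

C(14,11)=364, C(14,8)=3,003.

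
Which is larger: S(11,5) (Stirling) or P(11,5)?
S(11,5)
S(11,5) = 5·S(10,5) + S(10,4) = 5·42,525 + 34,105 = 246,730; P(11,5) = 55,440.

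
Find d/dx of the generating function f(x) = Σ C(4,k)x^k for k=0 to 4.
Term-by-term differentiation gives Σ k·C(4,k)x^{k-1} for k=1 to 4.
Final answer: Σ k·C(4,k)x^(k-1) for k=1 to 4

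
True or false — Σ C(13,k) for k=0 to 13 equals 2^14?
False
Binomial theorem: Σ C(13,k) = (1+1)^13 = 2^13 = 8,192; RHS 2^14 = 16,384.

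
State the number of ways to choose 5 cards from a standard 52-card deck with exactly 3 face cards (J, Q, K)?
171,600
12 face cards and 40 non-face cards: C(12,3) × C(40,2) = 220 × 780 = 171,600.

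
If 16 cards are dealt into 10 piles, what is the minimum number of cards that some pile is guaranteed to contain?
2

Pigeonhole: ⌈16/10⌉ = 2.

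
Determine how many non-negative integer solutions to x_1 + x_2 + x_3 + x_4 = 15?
816

C(15+4-1, 4-1) = 816.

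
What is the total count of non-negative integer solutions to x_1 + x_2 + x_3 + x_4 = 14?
C(14+4-1, 4-1) = 680.
Final answer: 680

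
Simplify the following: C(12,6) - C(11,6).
C(12,6) - C(11,6) = C(11,5) = 462.
Final answer: 462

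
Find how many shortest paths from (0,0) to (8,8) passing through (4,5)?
4,410

Explanation: To (4,5): C(9,4)=126. From there: C(7,4)=35. Total: 4,410.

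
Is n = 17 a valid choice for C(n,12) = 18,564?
No

Working:
C(17,12) = 17·16·15·14·13·12·11·10·9·8·7·6/12! = 2,964,061,900,800/479,001,600 = 6,188, which does not equal 18,564.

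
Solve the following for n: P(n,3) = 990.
11

Reasoning: P(n,3) = n(n−1)(n−2) is increasing in n; n(n−1)(n−2) ≈ (n−1)^3 = 990 gives n ≈ 11.0. Check: P(9,3) = 504, P(10,3) = 720, P(11,3) = 990 ✓. So n = 11.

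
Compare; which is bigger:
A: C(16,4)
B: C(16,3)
A=C(16,4)=1,820, B=C(16,3)=560.

Answer: A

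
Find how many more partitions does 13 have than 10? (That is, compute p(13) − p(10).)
Pentagonal recurrence p(n) = p(n−1) + p(n−2) − p(n−5) − p(n−7) + …: p(13) = p(12) + p(11) − p(8) − p(6) + p(1) = 77 + 56 − 22 − 11 + 1 = 101.
p(10) = p(9) + p(8) − p(5) − p(3) = 30 + 22 − 7 − 3 = 42.
Difference = 101 − 42 = 59.
Final answer: 59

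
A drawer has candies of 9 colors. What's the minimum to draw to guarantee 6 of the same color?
46

Solution: Worst case: 5 of each = 45. One more: 46.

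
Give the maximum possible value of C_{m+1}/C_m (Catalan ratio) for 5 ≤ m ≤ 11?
C_{m+1}/C_m = 2(2m+1)/(m+2), which increases with m. Maximum at m = 11: 2·23/13 = 46/13.
Final answer: 46/13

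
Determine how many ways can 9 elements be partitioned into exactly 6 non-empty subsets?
2,646

Reasoning: This equals S(9,6), the Stirling number of the 2nd kind.
Using the Stirling recurrence: S(n,k) = k·S(n-1,k) + S(n-1,k-1)
S(9,6) = 6·S(8,6) + S(8,5)
         = 6·266 + 1050
         = 1596 + 1050
         = 2,646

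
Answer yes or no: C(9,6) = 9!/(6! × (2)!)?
No

Reasoning: The correct denominator is 6!×3!, giving C(9,6) = 84; the stated RHS is 9!/(6!×2!) = 252 ≠ 84, so the statement does not hold.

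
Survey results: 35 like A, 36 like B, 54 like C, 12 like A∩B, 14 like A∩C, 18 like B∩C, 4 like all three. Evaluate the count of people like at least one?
85

|A∪B∪C| = 35+36+54-12-14-18+4 = 85.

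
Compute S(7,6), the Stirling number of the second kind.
Using the Stirling recurrence: S(n,k) = k·S(n-1,k) + S(n-1,k-1)
S(7,6) = 6·S(6,6) + S(6,5)
         = 6·1 + 15
         = 6 + 15
         = 21

Answer: 21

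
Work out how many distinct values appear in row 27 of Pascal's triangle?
14

Row 27 has entries C(27,0)..C(27,27); by symmetry C(27,k)=C(27,27-k), giving 14 distinct values.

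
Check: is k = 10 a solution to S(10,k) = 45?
No

S(10,10) = 10·S(9,10) + S(9,9) = 10·0 + 1 = 1, which does not equal 45.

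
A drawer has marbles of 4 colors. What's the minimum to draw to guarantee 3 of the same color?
9

Working:
Worst case: 2 of each = 8. One more: 9.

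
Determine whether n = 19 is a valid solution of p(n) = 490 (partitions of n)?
Yes

Reasoning: Pentagonal recurrence p(n) = p(n−1) + p(n−2) − p(n−5) − p(n−7) + …: p(19) = p(18) + p(17) − p(14) − p(12) + p(7) + p(4) = 385 + 297 − 135 − 77 + 15 + 5 = 490, which equals 490.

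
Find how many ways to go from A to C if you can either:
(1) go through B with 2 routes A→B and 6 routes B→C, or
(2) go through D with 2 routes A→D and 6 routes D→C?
24

Working:
Route via B: 2×6=12. Route via D: 2×6=12. Total: 24.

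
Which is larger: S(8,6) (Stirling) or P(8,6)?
P(8,6)

Solution: S(8,6) = 6·S(7,6) + S(7,5) = 6·21 + 140 = 266; P(8,6) = 20,160.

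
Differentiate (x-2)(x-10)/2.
(2x - 12)/2

Explanation: d/dx[(x-2)(x-10)] = (x-10) + (x-2) = 2x - 12. Dividing by 2 gives (2x - 12)/2.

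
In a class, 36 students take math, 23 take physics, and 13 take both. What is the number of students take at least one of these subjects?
46

Working:
|A∪B| = |A|+|B|-|A∩B| = 36+23-13 = 46.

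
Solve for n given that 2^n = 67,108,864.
26

67,108,864 = 1,024 × 1,024 × 64 = 2^10 × 2^10 × 2^6 = 2^26, so n = 26.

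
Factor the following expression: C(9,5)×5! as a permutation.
P(9,5)

Reasoning: C(9,5)×5! = [9!/(5!(4)!)]×5! = 9!/(4)! = P(9,5) = 15,120.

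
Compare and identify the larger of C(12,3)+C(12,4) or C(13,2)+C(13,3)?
C(12,3)+C(12,4)

Explanation: First=715, Second=364.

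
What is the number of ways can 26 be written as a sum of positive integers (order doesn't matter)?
Pentagonal recurrence p(n) = p(n−1) + p(n−2) − p(n−5) − p(n−7) + …: p(26) = p(25) + p(24) − p(21) − p(19) + p(14) + p(11) − p(4) − p(0) = 1,958 + 1,575 − 792 − 490 + 135 + 56 − 5 − 1 = 2,436.
Final answer: 2,436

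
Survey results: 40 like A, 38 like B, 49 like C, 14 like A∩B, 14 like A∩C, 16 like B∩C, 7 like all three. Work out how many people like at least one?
90

Reasoning: |A∪B∪C| = 40+38+49-14-14-16+7 = 90.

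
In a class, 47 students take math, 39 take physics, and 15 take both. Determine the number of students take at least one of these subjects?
71

|A∪B| = |A|+|B|-|A∩B| = 47+39-15 = 71.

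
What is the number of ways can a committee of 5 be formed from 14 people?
2,002

Reasoning: C(14,5) = 14! / (5! × (14-5)!)
         = 14! / (5! × 9!)
         = 2,002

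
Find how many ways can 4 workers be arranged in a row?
24

Arrangements of 4 distinct objects: 4! = 24.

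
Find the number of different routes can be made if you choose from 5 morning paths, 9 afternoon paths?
45

Reasoning: By the multiplication principle: 5 × 9 = 45.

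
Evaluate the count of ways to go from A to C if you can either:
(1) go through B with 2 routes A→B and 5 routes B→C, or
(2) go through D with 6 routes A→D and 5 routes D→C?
40

Reasoning: Route via B: 2×5=10. Route via D: 6×5=30. Total: 40.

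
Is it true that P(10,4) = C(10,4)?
P(10,4) = 5,040 but C(10,4) = 210; they differ by a factor of 4! = 24, so the statement does not hold.

Answer: False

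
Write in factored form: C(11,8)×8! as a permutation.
P(11,8)

Explanation: C(11,8)×8! = [11!/(8!(3)!)]×8! = 11!/(3)! = P(11,8) = 6,652,800.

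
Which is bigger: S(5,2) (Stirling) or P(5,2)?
P(5,2)

Working:
S(5,2) = 2·S(4,2) + S(4,1) = 2·7 + 1 = 15; P(5,2) = 20.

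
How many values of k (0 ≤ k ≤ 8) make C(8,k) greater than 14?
5

Working:
Row 8 is unimodal and symmetric about k=8/2. C(8,1)=8 ≤ 14; C(8,2)=28 > 14; by symmetry C(8,k) > 14 for k = 2..6. That's 6 - 2 + 1 = 5 values.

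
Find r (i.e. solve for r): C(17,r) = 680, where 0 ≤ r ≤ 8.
C(17,r) is increasing for 0 ≤ r ≤ 8. Stepping up (C(17,r+1) = C(17,r)·(17−r)/(r+1)): C(17,1) = 17, C(17,2) = 136, C(17,3) = 680 ✓. So r = 3.

Answer: 3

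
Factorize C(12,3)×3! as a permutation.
P(12,3)

Explanation: C(12,3)×3! = [12!/(3!(9)!)]×3! = 12!/(9)! = P(12,3) = 1,320.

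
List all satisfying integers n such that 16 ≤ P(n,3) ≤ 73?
4, 5
P(3,3)=6; P(4,3)=24; P(5,3)=60; P(6,3)=120. So valid n = 4, 5.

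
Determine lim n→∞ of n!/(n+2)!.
0
n!/(n+2)! = 1/[(n+1)(n+2)] → 0 as n → ∞.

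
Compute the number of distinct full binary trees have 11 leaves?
16,796

Solution: Using the Catalan number formula: C_n = C(2n, n) / (n+1)
C_10 = C(20, 10) / (10+1)
     = 184756 / 11
     = 16,796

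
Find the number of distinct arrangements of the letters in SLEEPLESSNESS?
1,081,080

Word has 13 letters (S=5, L=2, E=4, P=1, N=1). Arrangements: 13!/Π(k!) = 1,081,080.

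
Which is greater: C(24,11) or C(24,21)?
C(24,11)

Reasoning: C(24,11)=2,496,144, C(24,21)=2,024.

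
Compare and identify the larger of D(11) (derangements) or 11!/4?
D(11)

D(11) = (11-1)·[D(10) + D(9)] = 10·[1,334,961 + 133,496] = 14,684,570; 11!/4 = 39,916,800/4 = 9,979,200.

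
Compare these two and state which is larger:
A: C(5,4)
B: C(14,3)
A=C(5,4)=5, B=C(14,3)=364.
Final answer: B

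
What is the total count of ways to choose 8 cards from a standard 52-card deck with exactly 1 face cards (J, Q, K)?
12 face cards and 40 non-face cards: C(12,1) × C(40,7) = 12 × 18,643,560 = 223,722,720.
Final answer: 223,722,720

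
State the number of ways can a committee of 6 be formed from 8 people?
28

Working:
C(8,6) = 8! / (6! × (8-6)!)
         = 8! / (6! × 2!)
         = 28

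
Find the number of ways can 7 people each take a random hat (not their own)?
1,854
Using D(n) = (n-1)[D(n-1) + D(n-2)]:
D(7) = (7-1) × [D(6) + D(5)]
      = 6 × [265 + 44]
      = 6 × 309
      = 1,854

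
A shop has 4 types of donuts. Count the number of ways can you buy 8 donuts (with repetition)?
Stars and bars: C(8+4-1, 8) = C(11, 8) = 165.

Answer: 165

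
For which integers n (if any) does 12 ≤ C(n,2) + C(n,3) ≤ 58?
5, 6, 7

Solution: C(4,2)+C(4,3)=10; C(5,2)+C(5,3)=20; C(6,2)+C(6,3)=35; C(7,2)+C(7,3)=56; C(8,2)+C(8,3)=84. So valid n = 5, 6, 7.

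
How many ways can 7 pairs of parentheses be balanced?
429
Using the Catalan number formula: C_n = C(2n, n) / (n+1)
C_7 = C(14, 7) / (7+1)
     = 3432 / 8
     = 429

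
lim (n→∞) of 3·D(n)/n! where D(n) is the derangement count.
3/e

Reasoning: D(n)/n! → 1/e, so 3·D(n)/n! → 3/e.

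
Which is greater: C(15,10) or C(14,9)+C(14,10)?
Equal

Explanation: By Pascal's identity: C(15,10) = C(14,9)+C(14,10) = 3,003. Equal.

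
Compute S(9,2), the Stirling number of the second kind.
Using the Stirling recurrence: S(n,k) = k·S(n-1,k) + S(n-1,k-1)
S(9,2) = 2·S(8,2) + S(8,1)
         = 2·127 + 1
         = 254 + 1
         = 255

Answer: 255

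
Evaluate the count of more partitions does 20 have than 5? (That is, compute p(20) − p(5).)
620

Working:
Pentagonal recurrence p(n) = p(n−1) + p(n−2) − p(n−5) − p(n−7) + …: p(20) = p(19) + p(18) − p(15) − p(13) + p(8) + p(5) = 490 + 385 − 176 − 101 + 22 + 7 = 627.
p(5) = p(4) + p(3) − p(0) = 5 + 3 − 1 = 7.
Difference = 627 − 7 = 620.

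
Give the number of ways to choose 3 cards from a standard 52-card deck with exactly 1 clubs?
9,633

13 clubs and 39 non-clubs: C(13,1) × C(39,2) = 13 × 741 = 9,633.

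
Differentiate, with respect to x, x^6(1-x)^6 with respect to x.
6x^5(1-x)^6 - 6x^6(1-x)^5

Working:
Product rule: 6x^{5}(1-x)^{6} + x^6·(-6)(1-x)^{5}.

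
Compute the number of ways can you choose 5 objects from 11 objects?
462

C(11,5) = 11! / (5! × (11-5)!)
         = 11! / (5! × 6!)
         = 462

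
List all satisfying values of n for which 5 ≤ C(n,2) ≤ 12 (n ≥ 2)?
C(3,2)=3; C(4,2)=6; C(5,2)=10; C(6,2)=15. So valid n = 4, 5.
Final answer: 4, 5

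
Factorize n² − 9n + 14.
(n − 2)(n − 7)

Seek roots whose sum is 9 and product is 14: (2, 7). So n² − 9n + 14 = (n − 2)(n − 7).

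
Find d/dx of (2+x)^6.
6(2+x)^5

Reasoning: Using the power rule: d/dx (2+x)^6 = 6(2+x)^{5}.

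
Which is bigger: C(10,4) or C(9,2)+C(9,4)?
C(10,4)=210; C(9,2)+C(9,4)=36+126=162.

Answer: C(10,4)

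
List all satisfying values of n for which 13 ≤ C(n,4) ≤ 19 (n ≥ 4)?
6

Working:
C(5,4)=5; C(6,4)=15; C(7,4)=35. So valid n = 6.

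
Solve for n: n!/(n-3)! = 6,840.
n!/(n-3)! = n×(n-1)×(n-2), a product of 3 consecutive integers ≈ (n−1)^3. 6,840^(1/3) + 1 ≈ 20.0; check n = 20: 20×19×18 = 6,840 ✓. So n = 20.

Answer: 20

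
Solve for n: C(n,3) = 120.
10

Explanation: C(n,3) = n(n−1)(n−2)/3! is increasing in n, and n(n−1)(n−2) = 3!·120 = 720 ≈ (n−1)^3 gives n ≈ 10.0. Check: C(8,3) = 56, C(9,3) = 84, C(10,3) = 120 ✓. So n = 10.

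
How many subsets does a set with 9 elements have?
512

Explanation: Each element can be included or excluded: 2^9 = 512.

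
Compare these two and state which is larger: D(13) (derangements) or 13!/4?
D(13)

Explanation: D(13) = (13-1)·[D(12) + D(11)] = 12·[176,214,841 + 14,684,570] = 2,290,792,932; 13!/4 = 6,227,020,800/4 = 1,556,755,200.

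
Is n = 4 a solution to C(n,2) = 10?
No

C(4,2) = 4·3/2! = 12/2 = 6, which does not equal 10.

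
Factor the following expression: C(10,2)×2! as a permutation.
C(10,2)×2! = [10!/(2!(8)!)]×2! = 10!/(8)! = P(10,2) = 90.
Final answer: P(10,2)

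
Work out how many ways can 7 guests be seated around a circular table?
720
Circular arrangements: (7-1)! = 720.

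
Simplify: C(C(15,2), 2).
C(15,2) = 105, then C(105, 2) = 5,460.
Final answer: 5,460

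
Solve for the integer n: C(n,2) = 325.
26

C(n,2) = n(n−1)/2! is increasing in n, and n(n−1) = 2!·325 = 650 ≈ (n−0.5)^2 gives n ≈ 26.0. Check: C(24,2) = 276, C(25,2) = 300, C(26,2) = 325 ✓. So n = 26.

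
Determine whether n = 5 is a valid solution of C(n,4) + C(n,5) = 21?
No

C(5,4) + C(5,5) = 5 + 1 = 6, which does not equal 21.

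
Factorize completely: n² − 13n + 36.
(n − 4)(n − 9)

Reasoning: Seek roots whose sum is 13 and product is 36: (4, 9). So n² − 13n + 36 = (n − 4)(n − 9).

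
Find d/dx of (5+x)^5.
5(5+x)^4

Working:
Using the power rule: d/dx (5+x)^5 = 5(5+x)^{4}.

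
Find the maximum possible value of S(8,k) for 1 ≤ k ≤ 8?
Row S(8,k) for k = 1..8 (via S(n,k) = k·S(n−1,k) + S(n−1,k−1)): 1, 127, 966, 1,701, 1,050, 266, 28, 1. The row is unimodal; maximum at k = 4: 1,701.

Answer: 1,701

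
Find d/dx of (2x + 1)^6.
12(2x + 1)^5

Chain rule: 6(2x+1)^{5} × 2 = 12(2x+1)^{5}.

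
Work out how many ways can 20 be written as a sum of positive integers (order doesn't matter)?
627

Reasoning: Pentagonal recurrence p(n) = p(n−1) + p(n−2) − p(n−5) − p(n−7) + …: p(20) = p(19) + p(18) − p(15) − p(13) + p(8) + p(5) = 490 + 385 − 176 − 101 + 22 + 7 = 627.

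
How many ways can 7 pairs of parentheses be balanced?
429

Working:
Using the Catalan number formula: C_n = C(2n, n) / (n+1)
C_7 = C(14, 7) / (7+1)
     = 3432 / 8
     = 429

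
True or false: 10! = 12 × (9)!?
False

Solution: 10! = 10 × 9! = 3,628,800, but 12 × 9! = 4,354,560.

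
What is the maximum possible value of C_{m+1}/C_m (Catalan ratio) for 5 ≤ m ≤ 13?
18/5

Reasoning: C_{m+1}/C_m = 2(2m+1)/(m+2), which increases with m. Maximum at m = 13: 2·27/15 = 18/5.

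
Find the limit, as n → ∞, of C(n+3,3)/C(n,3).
1
Both numerator and denominator grow as n^3/3! for large n, so the ratio → 1.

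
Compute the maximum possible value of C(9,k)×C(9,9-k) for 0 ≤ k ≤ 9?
15,876
C(9,k)·C(9,9-k) = C(9,k)², maximised at the centre k = 4: C(9,4)² = 15,876.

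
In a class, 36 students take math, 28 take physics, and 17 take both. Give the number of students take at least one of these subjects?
47

Working:
|A∪B| = |A|+|B|-|A∩B| = 36+28-17 = 47.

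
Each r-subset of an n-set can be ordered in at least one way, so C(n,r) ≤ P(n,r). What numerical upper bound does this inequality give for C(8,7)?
P(8,7) = 8·7·6·5·4·3·2 = 40,320, so C(8,7) ≤ 40,320. (The bound is loose by a factor of 7! = 5,040: C(8,7) = 40,320/5,040 = 8.)

Answer: 40,320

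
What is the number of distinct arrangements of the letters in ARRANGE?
1,260

Solution: Word has 7 letters (A=2, R=2, N=1, G=1, E=1). Arrangements: 7!/Π(k!) = 1,260.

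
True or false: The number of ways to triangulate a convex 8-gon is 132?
True

Reasoning: Triangulations of a convex 8-gon are counted by the Catalan number C_6: C_6 = C(12,6)/(6+1) = 924/7 = 132.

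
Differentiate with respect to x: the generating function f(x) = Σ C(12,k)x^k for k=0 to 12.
Σ k·C(12,k)x^(k-1) for k=1 to 12

Working:
Term-by-term differentiation gives Σ k·C(12,k)x^{k-1} for k=1 to 12.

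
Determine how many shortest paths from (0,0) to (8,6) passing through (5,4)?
1,260

Reasoning: To (5,4): C(9,5)=126. From there: C(5,3)=10. Total: 1,260.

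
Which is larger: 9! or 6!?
9!

Explanation: 9!=362,880, 6!=720. 9! > 6!.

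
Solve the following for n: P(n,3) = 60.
P(n,3) = n(n−1)(n−2) is increasing in n; n(n−1)(n−2) ≈ (n−1)^3 = 60 gives n ≈ 4.9. Check: P(3,3) = 6, P(4,3) = 24, P(5,3) = 60 ✓. So n = 5.
Final answer: 5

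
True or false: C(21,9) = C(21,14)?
False

Reasoning: C(21,9) = 293,930 but C(21,14) = 116,280; symmetry gives C(21,9) = C(21,12), not C(21,14).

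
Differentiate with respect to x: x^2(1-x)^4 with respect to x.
2x^1(1-x)^4 - 4x^2(1-x)^3

Working:
Product rule: 2x^{1}(1-x)^{4} + x^2·(-4)(1-x)^{3}.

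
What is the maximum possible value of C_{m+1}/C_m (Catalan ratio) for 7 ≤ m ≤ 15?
C_{m+1}/C_m = 2(2m+1)/(m+2), which increases with m. Maximum at m = 15: 2·31/17 = 62/17.

Answer: 62/17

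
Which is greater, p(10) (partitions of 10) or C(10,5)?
C(10,5)

Explanation: Pentagonal recurrence p(n) = p(n−1) + p(n−2) − p(n−5) − p(n−7) + …: p(10) = p(9) + p(8) − p(5) − p(3) = 30 + 22 − 7 − 3 = 42; C(10,5) = 252.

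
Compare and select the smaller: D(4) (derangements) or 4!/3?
4!/3

Reasoning: D(4) = (4-1)·[D(3) + D(2)] = 3·[2 + 1] = 9; 4!/3 = 24/3 = 8.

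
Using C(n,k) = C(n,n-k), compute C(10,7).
120

Reasoning: C(10,7) = C(10,3) = 120.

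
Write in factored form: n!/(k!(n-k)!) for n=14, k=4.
C(14,4) = 1,001

Reasoning: This is the binomial coefficient C(14,4) = 1,001.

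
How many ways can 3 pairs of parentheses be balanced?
5
Using the Catalan number formula: C_n = C(2n, n) / (n+1)
C_3 = C(6, 3) / (3+1)
     = 20 / 4
     = 5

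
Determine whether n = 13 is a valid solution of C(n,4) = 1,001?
No

Explanation: C(13,4) = 13·12·11·10/4! = 17,160/24 = 715, which does not equal 1,001.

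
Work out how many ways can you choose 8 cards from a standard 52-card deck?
752,538,150

Explanation: C(52,8) = 752,538,150.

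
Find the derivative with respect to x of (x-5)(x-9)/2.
d/dx[(x-5)(x-9)] = (x-9) + (x-5) = 2x - 14. Dividing by 2 gives (2x - 14)/2.
Final answer: (2x - 14)/2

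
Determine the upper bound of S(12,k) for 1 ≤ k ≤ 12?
1,379,400

Row S(12,k) for k = 1..12 (via S(n,k) = k·S(n−1,k) + S(n−1,k−1)): 1, 2,047, 86,526, 611,501, 1,379,400, 1,323,652, 627,396, 159,027, 22,275, 1,705, 66, 1. The row is unimodal; maximum at k = 5: 1,379,400.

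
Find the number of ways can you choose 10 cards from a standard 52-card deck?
15,820,024,220

C(52,10) = 15,820,024,220.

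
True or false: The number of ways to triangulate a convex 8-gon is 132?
True

Reasoning: Triangulations of a convex 8-gon are counted by the Catalan number C_6: C_6 = C(12,6)/(6+1) = 924/7 = 132.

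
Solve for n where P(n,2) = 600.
25
P(n,2) = n(n−1) is increasing in n; n(n−1) ≈ (n−0.5)^2 = 600 gives n ≈ 25.0. Check: P(23,2) = 506, P(24,2) = 552, P(25,2) = 600 ✓. So n = 25.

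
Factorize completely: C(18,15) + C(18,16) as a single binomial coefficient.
C(19,16)

Reasoning: By Pascal's identity: C(18,15) + C(18,16) = C(19,16) = 969.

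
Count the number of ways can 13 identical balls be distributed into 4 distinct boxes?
560

C(13+4-1, 4-1) = C(16, 3) = 560.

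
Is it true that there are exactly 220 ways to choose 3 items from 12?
True

C(12,3) = 220.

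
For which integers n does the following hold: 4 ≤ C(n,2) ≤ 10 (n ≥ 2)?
4, 5

Solution: C(3,2)=3; C(4,2)=6; C(5,2)=10; C(6,2)=15. So valid n = 4, 5.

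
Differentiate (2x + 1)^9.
Chain rule: 9(2x+1)^{8} × 2 = 18(2x+1)^{8}.
Final answer: 18(2x + 1)^8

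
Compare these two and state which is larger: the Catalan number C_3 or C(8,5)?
C(8,5)

Working:
C_3 = C(6,3)/(3+1) = 20/4 = 5; C(8,5) = 56.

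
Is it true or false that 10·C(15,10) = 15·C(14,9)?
True

Absorption identity k·C(n,k) = n·C(n-1,k-1). LHS = 10·3003 = 30,030; RHS = 15·2002 = 30,030.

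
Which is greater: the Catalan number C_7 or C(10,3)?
C_7

Solution: C_7 = C(14,7)/(7+1) = 3,432/8 = 429; C(10,3) = 120.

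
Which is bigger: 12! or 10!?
12!

Explanation: 12!=479,001,600, 10!=3,628,800. 12! > 10!.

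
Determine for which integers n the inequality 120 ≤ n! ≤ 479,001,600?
5, 6, 7, 8, 9, 10, 11, 12

Explanation: n! is strictly increasing; 5! = 120 and 12! = 479,001,600, so valid n = 5, 6, 7, 8, 9, 10, 11, 12.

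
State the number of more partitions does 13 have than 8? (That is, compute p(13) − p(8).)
79

Reasoning: Pentagonal recurrence p(n) = p(n−1) + p(n−2) − p(n−5) − p(n−7) + …: p(13) = p(12) + p(11) − p(8) − p(6) + p(1) = 77 + 56 − 22 − 11 + 1 = 101.
p(8) = p(7) + p(6) − p(3) − p(1) = 15 + 11 − 3 − 1 = 22.
Difference = 101 − 22 = 79.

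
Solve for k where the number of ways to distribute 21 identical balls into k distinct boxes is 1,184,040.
Stars and bars: the count is C(21+k−1, k−1), increasing in k. k=6: C(26,5) = 65,780, k=7: C(27,6) = 296,010, k=8: C(28,7) = 1,184,040 ✓. So k = 8.
Final answer: 8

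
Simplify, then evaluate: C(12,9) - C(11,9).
165
C(12,9) - C(11,9) = C(11,8) = 165.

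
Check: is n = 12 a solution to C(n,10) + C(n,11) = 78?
Yes

C(12,10) + C(12,11) = 66 + 12 = 78, which equals 78.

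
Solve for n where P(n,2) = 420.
21

Solution: P(n,2) = n(n−1) is increasing in n; n(n−1) ≈ (n−0.5)^2 = 420 gives n ≈ 21.0. Check: P(19,2) = 342, P(20,2) = 380, P(21,2) = 420 ✓. So n = 21.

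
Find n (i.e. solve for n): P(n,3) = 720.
10

Solution: P(n,3) = n(n−1)(n−2) is increasing in n; n(n−1)(n−2) ≈ (n−1)^3 = 720 gives n ≈ 10.0. Check: P(8,3) = 336, P(9,3) = 504, P(10,3) = 720 ✓. So n = 10.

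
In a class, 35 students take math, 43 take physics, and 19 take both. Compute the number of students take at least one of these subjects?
|A∪B| = |A|+|B|-|A∩B| = 35+43-19 = 59.

Answer: 59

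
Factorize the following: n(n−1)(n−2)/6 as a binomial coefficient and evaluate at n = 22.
C(n,3); C(22,3) = 1,540

n(n−1)(n−2)/6 = n!/(3!(n−3)!) = C(n,3). At n = 22: C(22,3) = 1,540.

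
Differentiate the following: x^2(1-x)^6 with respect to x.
2x^1(1-x)^6 - 6x^2(1-x)^5

Solution: Product rule: 2x^{1}(1-x)^{6} + x^2·(-6)(1-x)^{5}.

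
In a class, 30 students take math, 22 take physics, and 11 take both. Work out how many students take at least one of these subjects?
41

|A∪B| = |A|+|B|-|A∩B| = 30+22-11 = 41.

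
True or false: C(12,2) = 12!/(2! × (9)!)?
False

Working:
The correct denominator is 2!×10!, giving C(12,2) = 66; the stated RHS is 12!/(2!×9!) = 660 ≠ 66, so the statement does not hold.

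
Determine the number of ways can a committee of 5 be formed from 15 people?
3,003

Solution: C(15,5) = 15! / (5! × (15-5)!)
         = 15! / (5! × 10!)
         = 3,003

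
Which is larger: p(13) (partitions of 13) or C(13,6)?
C(13,6)

Explanation: Pentagonal recurrence p(n) = p(n−1) + p(n−2) − p(n−5) − p(n−7) + …: p(13) = p(12) + p(11) − p(8) − p(6) + p(1) = 77 + 56 − 22 − 11 + 1 = 101; C(13,6) = 1,716.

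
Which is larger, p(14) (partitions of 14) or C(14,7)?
Pentagonal recurrence p(n) = p(n−1) + p(n−2) − p(n−5) − p(n−7) + …: p(14) = p(13) + p(12) − p(9) − p(7) + p(2) = 101 + 77 − 30 − 15 + 2 = 135; C(14,7) = 3,432.

Answer: C(14,7)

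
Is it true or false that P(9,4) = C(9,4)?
False

Solution: P(9,4) = 3,024 but C(9,4) = 126; they differ by a factor of 4! = 24, so the statement does not hold.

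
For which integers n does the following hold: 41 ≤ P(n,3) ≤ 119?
5

Working:
P(4,3)=24; P(5,3)=60; P(6,3)=120. So valid n = 5.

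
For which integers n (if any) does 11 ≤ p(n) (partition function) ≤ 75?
6, 7, 8, 9, 10, 11

Reasoning: Tabulating p(n) via p(n) = p(n−1) + p(n−2) − p(n−5) − p(n−7) + …: p(5)=7; p(6)=11; p(7)=15; p(8)=22; p(9)=30; p(10)=42; p(11)=56; p(12)=77. So valid n = 6, 7, 8, 9, 10, 11.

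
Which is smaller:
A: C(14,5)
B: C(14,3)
B
A=C(14,5)=2,002, B=C(14,3)=364.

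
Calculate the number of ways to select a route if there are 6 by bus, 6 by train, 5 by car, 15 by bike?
32

Solution: By the addition principle: 6 + 6 + 5 + 15 = 32.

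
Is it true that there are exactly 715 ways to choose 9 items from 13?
True

C(13,9) = 715.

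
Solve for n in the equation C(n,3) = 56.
8
C(n,3) = n(n−1)(n−2)/3! is increasing in n, and n(n−1)(n−2) = 3!·56 = 336 ≈ (n−1)^3 gives n ≈ 8.0. Check: C(6,3) = 20, C(7,3) = 35, C(8,3) = 56 ✓. So n = 8.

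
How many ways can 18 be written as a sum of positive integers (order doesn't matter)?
385
Pentagonal recurrence p(n) = p(n−1) + p(n−2) − p(n−5) − p(n−7) + …: p(18) = p(17) + p(16) − p(13) − p(11) + p(6) + p(3) = 297 + 231 − 101 − 56 + 11 + 3 = 385.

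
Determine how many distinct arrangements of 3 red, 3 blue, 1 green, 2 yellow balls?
5,040

Working:
Multinomial: 9!/(3! × 3! × 1! × 2!) = 5,040.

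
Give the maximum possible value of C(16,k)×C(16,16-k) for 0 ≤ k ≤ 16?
165,636,900

Explanation: C(16,k)·C(16,16-k) = C(16,k)², maximised at the centre k = 8: C(16,8)² = 165,636,900.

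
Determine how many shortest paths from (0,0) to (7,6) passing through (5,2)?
315

Explanation: To (5,2): C(7,5)=21. From there: C(6,2)=15. Total: 315.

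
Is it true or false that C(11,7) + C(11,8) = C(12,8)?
True

Solution: Pascal's identity: LHS = 330 + 165 = 495; RHS = C(12,8) = 495. Both sides agree, so the statement holds.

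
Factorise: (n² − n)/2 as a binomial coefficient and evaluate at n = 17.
C(n,2); C(17,2) = 136
(n² − n)/2 = n(n−1)/2 = C(n,2). At n = 17: C(17,2) = 136.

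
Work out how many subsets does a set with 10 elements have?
1,024

Working:
Each element can be included or excluded: 2^10 = 1,024.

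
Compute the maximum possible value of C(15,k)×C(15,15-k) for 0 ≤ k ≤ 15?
41,409,225
C(15,k)·C(15,15-k) = C(15,k)², maximised at the centre k = 7: C(15,7)² = 41,409,225.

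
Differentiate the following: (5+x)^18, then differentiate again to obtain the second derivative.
306(5+x)^16

Explanation: First derivative: 18(5+x)^{17}. Second derivative: 18·17·(5+x)^{16} = 306(5+x)^{16}.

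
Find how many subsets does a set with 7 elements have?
128

Reasoning: Each element can be included or excluded: 2^7 = 128.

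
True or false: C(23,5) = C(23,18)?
True

Explanation: C(23,5) = C(23,23-5) by the symmetry property; both equal 33,649.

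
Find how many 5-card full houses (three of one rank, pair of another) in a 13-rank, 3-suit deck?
Triple rank: 13. Triple suits: C(3,3)=1. Pair rank: 12. Pair suits: C(3,2)=3. Total: 468.
Final answer: 468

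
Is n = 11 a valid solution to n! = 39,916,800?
11! = 11·10! = 11·3,628,800 = 39,916,800, which equals 39,916,800.

Answer: Yes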